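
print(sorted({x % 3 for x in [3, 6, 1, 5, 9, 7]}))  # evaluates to [0, 1, 2]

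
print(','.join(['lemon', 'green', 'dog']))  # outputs lemon,green,dog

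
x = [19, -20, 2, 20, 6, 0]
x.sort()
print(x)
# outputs [-20, 0, 2, 6, 19, 20]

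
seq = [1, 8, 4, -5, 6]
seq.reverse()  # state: [6, -5, 4, 8, 1]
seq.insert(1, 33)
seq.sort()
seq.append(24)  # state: [-5, 1, 4, 6, 8, 33, 24]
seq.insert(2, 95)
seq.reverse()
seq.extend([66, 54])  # [24, 33, 8, 6, 4, 95, 1, -5, 66, 54]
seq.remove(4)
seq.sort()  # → [-5, 1, 6, 8, 24, 33, 54, 66, 95]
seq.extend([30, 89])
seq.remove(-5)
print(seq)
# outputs [1, 6, 8, 24, 33, 54, 66, 95, 30, 89]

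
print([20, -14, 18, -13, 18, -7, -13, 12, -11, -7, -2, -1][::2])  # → [20, 18, 18, -13, -11, -2]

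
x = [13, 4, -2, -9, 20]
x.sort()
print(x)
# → [-9, -2, 4, 13, 20]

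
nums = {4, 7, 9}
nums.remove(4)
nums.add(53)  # {7, 9, 53}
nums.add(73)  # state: {7, 9, 53, 73}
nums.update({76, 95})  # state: {7, 9, 53, 73, 76, 95}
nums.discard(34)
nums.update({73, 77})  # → {7, 9, 53, 73, 76, 77, 95}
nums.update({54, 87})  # {7, 9, 53, 54, 73, 76, 77, 87, 95}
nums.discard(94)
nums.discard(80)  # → {7, 9, 53, 54, 73, 76, 77, 87, 95}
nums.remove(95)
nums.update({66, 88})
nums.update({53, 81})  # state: {7, 9, 53, 54, 66, 73, 76, 77, 81, 87, 88}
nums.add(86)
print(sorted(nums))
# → [7, 9, 53, 54, 66, 73, 76, 77, 81, 86, 87, 88]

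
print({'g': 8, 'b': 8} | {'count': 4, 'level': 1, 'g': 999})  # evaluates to {'g': 999, 'b': 8, 'count': 4, 'level': 1}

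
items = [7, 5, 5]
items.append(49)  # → [7, 5, 5, 49]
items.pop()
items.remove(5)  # [7, 5]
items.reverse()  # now [5, 7]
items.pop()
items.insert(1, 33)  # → [5, 33]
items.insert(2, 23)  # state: [5, 33, 23]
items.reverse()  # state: [23, 33, 5]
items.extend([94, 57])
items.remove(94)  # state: [23, 33, 5, 57]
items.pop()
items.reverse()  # [5, 33, 23]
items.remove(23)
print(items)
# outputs [5, 33]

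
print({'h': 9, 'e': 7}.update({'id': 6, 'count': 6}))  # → None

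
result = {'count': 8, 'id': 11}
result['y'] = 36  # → {'count': 8, 'id': 11, 'y': 36}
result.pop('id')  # 11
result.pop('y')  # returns 36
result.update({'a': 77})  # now {'count': 8, 'a': 77}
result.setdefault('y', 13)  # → 13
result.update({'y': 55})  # {'count': 8, 'a': 77, 'y': 55}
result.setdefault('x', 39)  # 39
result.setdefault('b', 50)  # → 50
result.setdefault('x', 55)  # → 39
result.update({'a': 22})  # {'count': 8, 'a': 22, 'y': 55, 'x': 39, 'b': 50}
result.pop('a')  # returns 22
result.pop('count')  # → 8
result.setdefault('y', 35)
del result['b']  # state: {'y': 55, 'x': 39}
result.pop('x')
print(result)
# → {'y': 55}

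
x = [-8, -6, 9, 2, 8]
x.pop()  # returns 8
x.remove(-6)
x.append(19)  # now [-8, 9, 2, 19]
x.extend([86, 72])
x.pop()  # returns 72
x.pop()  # 86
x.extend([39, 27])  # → [-8, 9, 2, 19, 39, 27]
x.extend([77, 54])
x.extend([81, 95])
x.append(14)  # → [-8, 9, 2, 19, 39, 27, 77, 54, 81, 95, 14]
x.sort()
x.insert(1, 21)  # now [-8, 21, 2, 9, 14, 19, 27, 39, 54, 77, 81, 95]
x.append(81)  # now [-8, 21, 2, 9, 14, 19, 27, 39, 54, 77, 81, 95, 81]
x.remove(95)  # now [-8, 21, 2, 9, 14, 19, 27, 39, 54, 77, 81, 81]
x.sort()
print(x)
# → [-8, 2, 9, 14, 19, 21, 27, 39, 54, 77, 81, 81]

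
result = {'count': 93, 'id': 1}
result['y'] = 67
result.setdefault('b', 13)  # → 13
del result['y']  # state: {'count': 93, 'id': 1, 'b': 13}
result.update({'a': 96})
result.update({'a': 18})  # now {'count': 93, 'id': 1, 'b': 13, 'a': 18}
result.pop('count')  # 93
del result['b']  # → {'id': 1, 'a': 18}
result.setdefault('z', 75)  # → 75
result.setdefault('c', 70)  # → 70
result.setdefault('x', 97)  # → 97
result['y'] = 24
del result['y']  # {'id': 1, 'a': 18, 'z': 75, 'c': 70, 'x': 97}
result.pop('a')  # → 18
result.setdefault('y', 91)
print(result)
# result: {'id': 1, 'z': 75, 'c': 70, 'x': 97, 'y': 91}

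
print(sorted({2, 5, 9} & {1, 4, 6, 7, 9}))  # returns [9]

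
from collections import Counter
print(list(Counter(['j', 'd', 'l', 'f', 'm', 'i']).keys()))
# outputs ['j', 'd', 'l', 'f', 'm', 'i']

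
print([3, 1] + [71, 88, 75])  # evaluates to [3, 1, 71, 88, 75]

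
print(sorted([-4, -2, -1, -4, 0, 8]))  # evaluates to [-4, -4, -2, -1, 0, 8]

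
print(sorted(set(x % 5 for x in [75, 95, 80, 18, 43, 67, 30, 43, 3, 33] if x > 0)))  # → [0, 2, 3]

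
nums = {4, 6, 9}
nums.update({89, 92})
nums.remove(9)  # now {4, 6, 89, 92}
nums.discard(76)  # {4, 6, 89, 92}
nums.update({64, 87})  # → {4, 6, 64, 87, 89, 92}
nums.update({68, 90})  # {4, 6, 64, 68, 87, 89, 90, 92}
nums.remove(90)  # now {4, 6, 64, 68, 87, 89, 92}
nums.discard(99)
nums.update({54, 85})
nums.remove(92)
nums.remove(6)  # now {4, 54, 64, 68, 85, 87, 89}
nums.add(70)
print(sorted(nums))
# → [4, 54, 64, 68, 70, 85, 87, 89]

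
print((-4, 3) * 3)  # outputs (-4, 3, -4, 3, -4, 3)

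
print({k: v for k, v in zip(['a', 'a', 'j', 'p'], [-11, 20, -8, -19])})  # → {'a': 20, 'j': -8, 'p': -19}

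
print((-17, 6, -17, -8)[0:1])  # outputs (-17,)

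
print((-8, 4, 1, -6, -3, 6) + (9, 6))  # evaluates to (-8, 4, 1, -6, -3, 6, 9, 6)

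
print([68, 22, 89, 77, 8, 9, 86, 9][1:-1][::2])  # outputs [22, 77, 9]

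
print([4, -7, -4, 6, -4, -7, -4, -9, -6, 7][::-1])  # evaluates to [7, -6, -9, -4, -7, -4, 6, -4, -7, 4]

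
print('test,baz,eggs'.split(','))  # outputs ['test', 'baz', 'eggs']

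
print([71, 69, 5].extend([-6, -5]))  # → None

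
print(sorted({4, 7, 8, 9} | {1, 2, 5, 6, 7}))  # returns [1, 2, 4, 5, 6, 7, 8, 9]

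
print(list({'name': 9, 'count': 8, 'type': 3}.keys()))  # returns ['name', 'count', 'type']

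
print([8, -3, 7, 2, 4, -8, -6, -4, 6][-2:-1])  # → [-4]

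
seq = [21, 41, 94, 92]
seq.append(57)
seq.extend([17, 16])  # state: [21, 41, 94, 92, 57, 17, 16]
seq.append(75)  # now [21, 41, 94, 92, 57, 17, 16, 75]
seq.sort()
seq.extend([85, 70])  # [16, 17, 21, 41, 57, 75, 92, 94, 85, 70]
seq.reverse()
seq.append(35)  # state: [70, 85, 94, 92, 75, 57, 41, 21, 17, 16, 35]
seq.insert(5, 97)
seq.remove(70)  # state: [85, 94, 92, 75, 97, 57, 41, 21, 17, 16, 35]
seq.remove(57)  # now [85, 94, 92, 75, 97, 41, 21, 17, 16, 35]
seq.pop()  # 35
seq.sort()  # [16, 17, 21, 41, 75, 85, 92, 94, 97]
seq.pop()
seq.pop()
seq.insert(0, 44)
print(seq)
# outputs [44, 16, 17, 21, 41, 75, 85, 92]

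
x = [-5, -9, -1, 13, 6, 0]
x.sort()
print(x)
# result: [-9, -5, -1, 0, 6, 13]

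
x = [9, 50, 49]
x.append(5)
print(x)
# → [9, 50, 49, 5]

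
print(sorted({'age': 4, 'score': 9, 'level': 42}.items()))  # [('age', 4), ('level', 42), ('score', 9)]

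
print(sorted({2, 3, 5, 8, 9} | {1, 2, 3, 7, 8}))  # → [1, 2, 3, 5, 7, 8, 9]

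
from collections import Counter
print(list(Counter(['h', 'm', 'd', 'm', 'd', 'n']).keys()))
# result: ['h', 'm', 'd', 'n']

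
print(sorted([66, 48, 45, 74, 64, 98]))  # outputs [45, 48, 64, 66, 74, 98]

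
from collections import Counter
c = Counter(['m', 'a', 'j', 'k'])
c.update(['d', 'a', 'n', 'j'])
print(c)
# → Counter({'a': 2, 'j': 2, 'm': 1, 'k': 1, 'd': 1, 'n': 1})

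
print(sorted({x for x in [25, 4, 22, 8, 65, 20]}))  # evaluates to [4, 8, 20, 22, 25, 65]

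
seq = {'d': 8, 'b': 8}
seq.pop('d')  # 8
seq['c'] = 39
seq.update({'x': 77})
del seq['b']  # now {'c': 39, 'x': 77}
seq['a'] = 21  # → {'c': 39, 'x': 77, 'a': 21}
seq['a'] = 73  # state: {'c': 39, 'x': 77, 'a': 73}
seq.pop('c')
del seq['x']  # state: {'a': 73}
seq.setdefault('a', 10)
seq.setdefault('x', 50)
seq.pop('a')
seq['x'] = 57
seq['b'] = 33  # {'x': 57, 'b': 33}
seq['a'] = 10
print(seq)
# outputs {'x': 57, 'b': 33, 'a': 10}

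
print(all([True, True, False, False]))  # False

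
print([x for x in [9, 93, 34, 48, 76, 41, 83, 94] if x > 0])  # [9, 93, 34, 48, 76, 41, 83, 94]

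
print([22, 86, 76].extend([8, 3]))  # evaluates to None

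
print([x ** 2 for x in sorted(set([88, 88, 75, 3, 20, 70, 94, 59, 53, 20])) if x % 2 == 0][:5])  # [400, 4900, 7744, 8836]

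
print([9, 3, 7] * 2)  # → [9, 3, 7, 9, 3, 7]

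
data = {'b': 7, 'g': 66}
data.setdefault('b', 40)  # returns 7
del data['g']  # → {'b': 7}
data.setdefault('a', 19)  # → 19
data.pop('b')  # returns 7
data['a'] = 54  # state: {'a': 54}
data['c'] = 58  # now {'a': 54, 'c': 58}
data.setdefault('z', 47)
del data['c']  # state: {'a': 54, 'z': 47}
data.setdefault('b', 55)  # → 55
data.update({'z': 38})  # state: {'a': 54, 'z': 38, 'b': 55}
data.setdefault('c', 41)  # 41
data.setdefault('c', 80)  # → 41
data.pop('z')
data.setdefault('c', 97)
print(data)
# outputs {'a': 54, 'b': 55, 'c': 41}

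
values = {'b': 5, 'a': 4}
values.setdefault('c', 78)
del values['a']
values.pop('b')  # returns 5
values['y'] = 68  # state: {'c': 78, 'y': 68}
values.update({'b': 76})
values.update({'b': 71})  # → {'c': 78, 'y': 68, 'b': 71}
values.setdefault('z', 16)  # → 16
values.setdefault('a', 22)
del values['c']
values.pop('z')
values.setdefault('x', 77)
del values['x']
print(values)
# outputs {'y': 68, 'b': 71, 'a': 22}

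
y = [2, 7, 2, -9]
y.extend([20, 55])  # [2, 7, 2, -9, 20, 55]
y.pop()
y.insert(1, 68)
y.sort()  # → [-9, 2, 2, 7, 20, 68]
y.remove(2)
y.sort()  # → [-9, 2, 7, 20, 68]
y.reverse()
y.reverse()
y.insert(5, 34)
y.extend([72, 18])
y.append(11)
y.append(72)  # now [-9, 2, 7, 20, 68, 34, 72, 18, 11, 72]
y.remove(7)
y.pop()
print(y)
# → [-9, 2, 20, 68, 34, 72, 18, 11]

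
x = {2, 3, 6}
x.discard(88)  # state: {2, 3, 6}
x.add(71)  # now {2, 3, 6, 71}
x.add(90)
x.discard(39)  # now {2, 3, 6, 71, 90}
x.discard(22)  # {2, 3, 6, 71, 90}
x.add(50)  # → {2, 3, 6, 50, 71, 90}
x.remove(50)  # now {2, 3, 6, 71, 90}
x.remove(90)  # {2, 3, 6, 71}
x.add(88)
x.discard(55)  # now {2, 3, 6, 71, 88}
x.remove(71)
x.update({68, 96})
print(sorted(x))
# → [2, 3, 6, 68, 88, 96]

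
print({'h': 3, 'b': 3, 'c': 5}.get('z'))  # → None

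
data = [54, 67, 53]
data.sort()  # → [53, 54, 67]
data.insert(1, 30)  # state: [53, 30, 54, 67]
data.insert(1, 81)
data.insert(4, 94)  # [53, 81, 30, 54, 94, 67]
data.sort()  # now [30, 53, 54, 67, 81, 94]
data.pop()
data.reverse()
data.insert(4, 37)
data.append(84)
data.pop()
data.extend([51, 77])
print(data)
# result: [81, 67, 54, 53, 37, 30, 51, 77]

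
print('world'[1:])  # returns orld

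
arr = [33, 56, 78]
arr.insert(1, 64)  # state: [33, 64, 56, 78]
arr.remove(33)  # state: [64, 56, 78]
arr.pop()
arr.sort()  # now [56, 64]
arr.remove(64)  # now [56]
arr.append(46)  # [56, 46]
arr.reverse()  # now [46, 56]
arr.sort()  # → [46, 56]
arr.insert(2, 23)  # [46, 56, 23]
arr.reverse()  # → [23, 56, 46]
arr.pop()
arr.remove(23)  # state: [56]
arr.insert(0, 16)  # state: [16, 56]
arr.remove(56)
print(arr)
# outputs [16]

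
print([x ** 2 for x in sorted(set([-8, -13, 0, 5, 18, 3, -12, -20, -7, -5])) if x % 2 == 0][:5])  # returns [400, 144, 64, 0, 324]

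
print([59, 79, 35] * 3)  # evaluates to [59, 79, 35, 59, 79, 35, 59, 79, 35]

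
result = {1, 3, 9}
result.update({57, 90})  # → {1, 3, 9, 57, 90}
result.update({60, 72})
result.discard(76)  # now {1, 3, 9, 57, 60, 72, 90}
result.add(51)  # {1, 3, 9, 51, 57, 60, 72, 90}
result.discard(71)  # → {1, 3, 9, 51, 57, 60, 72, 90}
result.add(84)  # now {1, 3, 9, 51, 57, 60, 72, 84, 90}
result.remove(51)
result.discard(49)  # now {1, 3, 9, 57, 60, 72, 84, 90}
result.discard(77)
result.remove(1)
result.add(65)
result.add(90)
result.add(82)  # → {3, 9, 57, 60, 65, 72, 82, 84, 90}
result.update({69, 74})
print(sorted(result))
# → [3, 9, 57, 60, 65, 69, 72, 74, 82, 84, 90]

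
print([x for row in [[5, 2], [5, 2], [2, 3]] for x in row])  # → [5, 2, 5, 2, 2, 3]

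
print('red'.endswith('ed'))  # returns True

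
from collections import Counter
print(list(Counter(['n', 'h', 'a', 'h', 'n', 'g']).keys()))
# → ['n', 'h', 'a', 'g']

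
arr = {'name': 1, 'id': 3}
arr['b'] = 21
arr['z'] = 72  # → {'name': 1, 'id': 3, 'b': 21, 'z': 72}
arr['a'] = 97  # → {'name': 1, 'id': 3, 'b': 21, 'z': 72, 'a': 97}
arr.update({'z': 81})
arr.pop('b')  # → 21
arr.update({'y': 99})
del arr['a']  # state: {'name': 1, 'id': 3, 'z': 81, 'y': 99}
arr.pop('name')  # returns 1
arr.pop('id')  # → 3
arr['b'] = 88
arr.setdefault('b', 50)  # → 88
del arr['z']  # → {'y': 99, 'b': 88}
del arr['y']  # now {'b': 88}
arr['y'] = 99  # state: {'b': 88, 'y': 99}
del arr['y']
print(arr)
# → {'b': 88}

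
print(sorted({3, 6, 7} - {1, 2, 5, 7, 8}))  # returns [3, 6]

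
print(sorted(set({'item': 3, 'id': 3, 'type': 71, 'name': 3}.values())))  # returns [3, 71]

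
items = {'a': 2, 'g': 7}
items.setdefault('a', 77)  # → 2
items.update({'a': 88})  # {'a': 88, 'g': 7}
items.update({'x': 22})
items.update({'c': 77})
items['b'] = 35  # {'a': 88, 'g': 7, 'x': 22, 'c': 77, 'b': 35}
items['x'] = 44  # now {'a': 88, 'g': 7, 'x': 44, 'c': 77, 'b': 35}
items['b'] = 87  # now {'a': 88, 'g': 7, 'x': 44, 'c': 77, 'b': 87}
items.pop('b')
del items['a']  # {'g': 7, 'x': 44, 'c': 77}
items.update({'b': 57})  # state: {'g': 7, 'x': 44, 'c': 77, 'b': 57}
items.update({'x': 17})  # {'g': 7, 'x': 17, 'c': 77, 'b': 57}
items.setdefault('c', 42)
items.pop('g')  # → 7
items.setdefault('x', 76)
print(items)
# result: {'x': 17, 'c': 77, 'b': 57}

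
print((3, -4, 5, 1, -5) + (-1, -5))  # (3, -4, 5, 1, -5, -1, -5)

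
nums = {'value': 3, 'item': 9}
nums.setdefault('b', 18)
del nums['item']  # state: {'value': 3, 'b': 18}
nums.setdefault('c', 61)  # 61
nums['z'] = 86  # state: {'value': 3, 'b': 18, 'c': 61, 'z': 86}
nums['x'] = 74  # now {'value': 3, 'b': 18, 'c': 61, 'z': 86, 'x': 74}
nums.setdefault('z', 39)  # 86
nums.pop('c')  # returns 61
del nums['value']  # {'b': 18, 'z': 86, 'x': 74}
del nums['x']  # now {'b': 18, 'z': 86}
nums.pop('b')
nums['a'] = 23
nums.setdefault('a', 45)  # 23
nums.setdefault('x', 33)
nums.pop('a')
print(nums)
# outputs {'z': 86, 'x': 33}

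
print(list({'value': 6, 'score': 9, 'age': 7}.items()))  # [('value', 6), ('score', 9), ('age', 7)]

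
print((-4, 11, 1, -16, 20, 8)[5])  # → 8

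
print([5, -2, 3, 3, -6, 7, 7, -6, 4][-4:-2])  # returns [7, 7]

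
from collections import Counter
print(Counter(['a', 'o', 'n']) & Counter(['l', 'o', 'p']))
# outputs Counter({'o': 1})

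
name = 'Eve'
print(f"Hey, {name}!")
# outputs Hey, Eve!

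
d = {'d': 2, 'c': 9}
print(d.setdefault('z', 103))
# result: 103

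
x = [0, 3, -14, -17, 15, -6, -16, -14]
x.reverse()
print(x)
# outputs [-14, -16, -6, 15, -17, -14, 3, 0]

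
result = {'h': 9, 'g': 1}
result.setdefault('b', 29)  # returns 29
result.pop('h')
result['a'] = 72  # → {'g': 1, 'b': 29, 'a': 72}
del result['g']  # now {'b': 29, 'a': 72}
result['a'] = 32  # {'b': 29, 'a': 32}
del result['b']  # {'a': 32}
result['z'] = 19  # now {'a': 32, 'z': 19}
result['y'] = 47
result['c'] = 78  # {'a': 32, 'z': 19, 'y': 47, 'c': 78}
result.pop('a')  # 32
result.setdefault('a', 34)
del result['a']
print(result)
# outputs {'z': 19, 'y': 47, 'c': 78}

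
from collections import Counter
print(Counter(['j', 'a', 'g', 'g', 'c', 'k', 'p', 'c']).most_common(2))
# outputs [('g', 2), ('c', 2)]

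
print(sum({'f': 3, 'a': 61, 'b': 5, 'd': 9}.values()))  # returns 78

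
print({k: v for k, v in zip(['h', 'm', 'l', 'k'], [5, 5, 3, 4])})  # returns {'h': 5, 'm': 5, 'l': 3, 'k': 4}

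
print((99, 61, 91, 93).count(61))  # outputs 1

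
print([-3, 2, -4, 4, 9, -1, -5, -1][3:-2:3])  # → [4]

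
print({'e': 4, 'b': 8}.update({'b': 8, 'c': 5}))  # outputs None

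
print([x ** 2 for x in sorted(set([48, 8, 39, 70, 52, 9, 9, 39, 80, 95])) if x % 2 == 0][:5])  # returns [64, 2304, 2704, 4900, 6400]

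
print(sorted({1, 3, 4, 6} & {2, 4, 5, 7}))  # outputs [4]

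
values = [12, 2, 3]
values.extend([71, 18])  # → [12, 2, 3, 71, 18]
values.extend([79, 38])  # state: [12, 2, 3, 71, 18, 79, 38]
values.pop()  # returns 38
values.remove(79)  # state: [12, 2, 3, 71, 18]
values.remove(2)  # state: [12, 3, 71, 18]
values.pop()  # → 18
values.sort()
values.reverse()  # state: [71, 12, 3]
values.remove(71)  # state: [12, 3]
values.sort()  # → [3, 12]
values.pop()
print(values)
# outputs [3]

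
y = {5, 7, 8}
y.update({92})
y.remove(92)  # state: {5, 7, 8}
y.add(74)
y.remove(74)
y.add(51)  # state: {5, 7, 8, 51}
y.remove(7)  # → {5, 8, 51}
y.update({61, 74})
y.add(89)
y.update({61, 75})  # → {5, 8, 51, 61, 74, 75, 89}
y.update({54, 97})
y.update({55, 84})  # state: {5, 8, 51, 54, 55, 61, 74, 75, 84, 89, 97}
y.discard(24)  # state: {5, 8, 51, 54, 55, 61, 74, 75, 84, 89, 97}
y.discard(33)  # {5, 8, 51, 54, 55, 61, 74, 75, 84, 89, 97}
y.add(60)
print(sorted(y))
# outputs [5, 8, 51, 54, 55, 60, 61, 74, 75, 84, 89, 97]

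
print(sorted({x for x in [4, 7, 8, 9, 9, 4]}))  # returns [4, 7, 8, 9]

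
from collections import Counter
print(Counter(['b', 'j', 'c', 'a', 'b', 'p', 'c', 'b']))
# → Counter({'b': 3, 'c': 2, 'j': 1, 'a': 1, 'p': 1})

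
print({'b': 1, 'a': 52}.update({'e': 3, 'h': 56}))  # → None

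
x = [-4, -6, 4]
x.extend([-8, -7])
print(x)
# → [-4, -6, 4, -8, -7]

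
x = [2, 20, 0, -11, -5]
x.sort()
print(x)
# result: [-11, -5, 0, 2, 20]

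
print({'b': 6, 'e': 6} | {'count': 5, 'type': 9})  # {'b': 6, 'e': 6, 'count': 5, 'type': 9}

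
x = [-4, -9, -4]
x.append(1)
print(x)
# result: [-4, -9, -4, 1]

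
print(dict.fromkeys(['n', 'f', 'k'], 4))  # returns {'n': 4, 'f': 4, 'k': 4}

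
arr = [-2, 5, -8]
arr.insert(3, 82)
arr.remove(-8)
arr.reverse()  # [82, 5, -2]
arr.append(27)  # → [82, 5, -2, 27]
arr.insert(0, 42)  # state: [42, 82, 5, -2, 27]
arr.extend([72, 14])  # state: [42, 82, 5, -2, 27, 72, 14]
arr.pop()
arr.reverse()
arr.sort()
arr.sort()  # [-2, 5, 27, 42, 72, 82]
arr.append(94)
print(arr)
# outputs [-2, 5, 27, 42, 72, 82, 94]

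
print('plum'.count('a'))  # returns 0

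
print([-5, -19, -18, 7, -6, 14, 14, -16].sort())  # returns None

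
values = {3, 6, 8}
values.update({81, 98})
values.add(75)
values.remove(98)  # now {3, 6, 8, 75, 81}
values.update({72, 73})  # {3, 6, 8, 72, 73, 75, 81}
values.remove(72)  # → {3, 6, 8, 73, 75, 81}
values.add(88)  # {3, 6, 8, 73, 75, 81, 88}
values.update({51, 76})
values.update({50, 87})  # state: {3, 6, 8, 50, 51, 73, 75, 76, 81, 87, 88}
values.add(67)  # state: {3, 6, 8, 50, 51, 67, 73, 75, 76, 81, 87, 88}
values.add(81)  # {3, 6, 8, 50, 51, 67, 73, 75, 76, 81, 87, 88}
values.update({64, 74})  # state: {3, 6, 8, 50, 51, 64, 67, 73, 74, 75, 76, 81, 87, 88}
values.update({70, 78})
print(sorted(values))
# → [3, 6, 8, 50, 51, 64, 67, 70, 73, 74, 75, 76, 78, 81, 87, 88]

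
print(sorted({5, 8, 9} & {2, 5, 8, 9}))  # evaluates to [5, 8, 9]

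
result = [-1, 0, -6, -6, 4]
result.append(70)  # [-1, 0, -6, -6, 4, 70]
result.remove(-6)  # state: [-1, 0, -6, 4, 70]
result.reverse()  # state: [70, 4, -6, 0, -1]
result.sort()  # [-6, -1, 0, 4, 70]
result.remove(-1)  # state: [-6, 0, 4, 70]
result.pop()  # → 70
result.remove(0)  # [-6, 4]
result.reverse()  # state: [4, -6]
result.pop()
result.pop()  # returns 4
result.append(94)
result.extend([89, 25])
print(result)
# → [94, 89, 25]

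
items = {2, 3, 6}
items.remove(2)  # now {3, 6}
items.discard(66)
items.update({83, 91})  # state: {3, 6, 83, 91}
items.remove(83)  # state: {3, 6, 91}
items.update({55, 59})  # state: {3, 6, 55, 59, 91}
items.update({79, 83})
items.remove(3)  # {6, 55, 59, 79, 83, 91}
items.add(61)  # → {6, 55, 59, 61, 79, 83, 91}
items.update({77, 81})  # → {6, 55, 59, 61, 77, 79, 81, 83, 91}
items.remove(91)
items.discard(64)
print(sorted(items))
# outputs [6, 55, 59, 61, 77, 79, 81, 83]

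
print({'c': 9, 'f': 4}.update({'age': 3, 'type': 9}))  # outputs None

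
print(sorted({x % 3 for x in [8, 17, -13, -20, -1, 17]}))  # [1, 2]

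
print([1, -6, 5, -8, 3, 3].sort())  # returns None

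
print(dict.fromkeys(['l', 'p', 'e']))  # {'l': None, 'p': None, 'e': None}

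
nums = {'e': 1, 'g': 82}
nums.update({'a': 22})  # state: {'e': 1, 'g': 82, 'a': 22}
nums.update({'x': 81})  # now {'e': 1, 'g': 82, 'a': 22, 'x': 81}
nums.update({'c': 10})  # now {'e': 1, 'g': 82, 'a': 22, 'x': 81, 'c': 10}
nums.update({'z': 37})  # {'e': 1, 'g': 82, 'a': 22, 'x': 81, 'c': 10, 'z': 37}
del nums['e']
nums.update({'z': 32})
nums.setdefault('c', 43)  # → 10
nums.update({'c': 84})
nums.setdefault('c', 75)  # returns 84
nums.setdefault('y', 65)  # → 65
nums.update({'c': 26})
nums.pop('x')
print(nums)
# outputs {'g': 82, 'a': 22, 'c': 26, 'z': 32, 'y': 65}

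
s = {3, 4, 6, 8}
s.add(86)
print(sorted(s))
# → [3, 4, 6, 8, 86]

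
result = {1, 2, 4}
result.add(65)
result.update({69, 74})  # {1, 2, 4, 65, 69, 74}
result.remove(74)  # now {1, 2, 4, 65, 69}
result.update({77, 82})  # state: {1, 2, 4, 65, 69, 77, 82}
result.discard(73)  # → {1, 2, 4, 65, 69, 77, 82}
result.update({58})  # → {1, 2, 4, 58, 65, 69, 77, 82}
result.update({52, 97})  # {1, 2, 4, 52, 58, 65, 69, 77, 82, 97}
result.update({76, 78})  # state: {1, 2, 4, 52, 58, 65, 69, 76, 77, 78, 82, 97}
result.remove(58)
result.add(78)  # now {1, 2, 4, 52, 65, 69, 76, 77, 78, 82, 97}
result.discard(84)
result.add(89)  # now {1, 2, 4, 52, 65, 69, 76, 77, 78, 82, 89, 97}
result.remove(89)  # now {1, 2, 4, 52, 65, 69, 76, 77, 78, 82, 97}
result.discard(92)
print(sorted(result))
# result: [1, 2, 4, 52, 65, 69, 76, 77, 78, 82, 97]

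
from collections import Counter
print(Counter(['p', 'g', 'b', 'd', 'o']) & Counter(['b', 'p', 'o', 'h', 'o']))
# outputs Counter({'p': 1, 'b': 1, 'o': 1})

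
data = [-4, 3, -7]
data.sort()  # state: [-7, -4, 3]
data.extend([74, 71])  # [-7, -4, 3, 74, 71]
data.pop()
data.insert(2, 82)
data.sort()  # [-7, -4, 3, 74, 82]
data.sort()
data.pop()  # 82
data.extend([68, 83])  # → [-7, -4, 3, 74, 68, 83]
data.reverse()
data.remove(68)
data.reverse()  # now [-7, -4, 3, 74, 83]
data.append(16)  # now [-7, -4, 3, 74, 83, 16]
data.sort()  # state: [-7, -4, 3, 16, 74, 83]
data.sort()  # [-7, -4, 3, 16, 74, 83]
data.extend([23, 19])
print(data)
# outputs [-7, -4, 3, 16, 74, 83, 23, 19]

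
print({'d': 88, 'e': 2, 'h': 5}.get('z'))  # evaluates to None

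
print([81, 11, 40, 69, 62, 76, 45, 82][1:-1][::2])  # [11, 69, 76]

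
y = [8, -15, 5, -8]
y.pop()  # -8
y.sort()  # [-15, 5, 8]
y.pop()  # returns 8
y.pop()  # 5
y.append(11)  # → [-15, 11]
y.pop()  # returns 11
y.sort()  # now [-15]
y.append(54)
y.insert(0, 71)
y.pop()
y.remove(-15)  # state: [71]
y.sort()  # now [71]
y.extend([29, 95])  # [71, 29, 95]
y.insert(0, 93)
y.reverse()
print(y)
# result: [95, 29, 71, 93]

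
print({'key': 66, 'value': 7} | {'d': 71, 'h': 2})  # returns {'key': 66, 'value': 7, 'd': 71, 'h': 2}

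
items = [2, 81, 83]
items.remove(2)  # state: [81, 83]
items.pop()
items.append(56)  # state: [81, 56]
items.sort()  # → [56, 81]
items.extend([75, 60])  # [56, 81, 75, 60]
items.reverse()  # [60, 75, 81, 56]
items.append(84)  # [60, 75, 81, 56, 84]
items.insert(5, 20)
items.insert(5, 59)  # [60, 75, 81, 56, 84, 59, 20]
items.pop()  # 20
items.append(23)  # [60, 75, 81, 56, 84, 59, 23]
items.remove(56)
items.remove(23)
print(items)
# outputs [60, 75, 81, 84, 59]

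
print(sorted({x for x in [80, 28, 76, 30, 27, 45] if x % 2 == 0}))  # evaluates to [28, 30, 76, 80]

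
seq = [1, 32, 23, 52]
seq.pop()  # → 52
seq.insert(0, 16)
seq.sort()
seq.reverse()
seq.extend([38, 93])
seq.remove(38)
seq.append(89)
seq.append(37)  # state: [32, 23, 16, 1, 93, 89, 37]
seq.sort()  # [1, 16, 23, 32, 37, 89, 93]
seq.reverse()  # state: [93, 89, 37, 32, 23, 16, 1]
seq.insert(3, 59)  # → [93, 89, 37, 59, 32, 23, 16, 1]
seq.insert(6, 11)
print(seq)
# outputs [93, 89, 37, 59, 32, 23, 11, 16, 1]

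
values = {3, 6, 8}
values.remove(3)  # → {6, 8}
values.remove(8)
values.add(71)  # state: {6, 71}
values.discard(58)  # {6, 71}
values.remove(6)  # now {71}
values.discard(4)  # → {71}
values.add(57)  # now {57, 71}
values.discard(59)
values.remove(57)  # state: {71}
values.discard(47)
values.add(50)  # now {50, 71}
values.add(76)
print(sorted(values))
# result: [50, 71, 76]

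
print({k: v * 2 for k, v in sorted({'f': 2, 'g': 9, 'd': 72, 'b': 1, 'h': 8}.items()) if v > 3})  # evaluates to {'d': 144, 'g': 18, 'h': 16}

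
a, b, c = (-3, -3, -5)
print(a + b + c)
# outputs -11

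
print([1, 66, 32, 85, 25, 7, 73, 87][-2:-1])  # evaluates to [73]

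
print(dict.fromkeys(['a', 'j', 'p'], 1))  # {'a': 1, 'j': 1, 'p': 1}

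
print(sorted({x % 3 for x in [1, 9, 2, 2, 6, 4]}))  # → [0, 1, 2]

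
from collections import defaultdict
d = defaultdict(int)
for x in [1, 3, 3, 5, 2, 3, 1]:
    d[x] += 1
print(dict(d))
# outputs {1: 2, 3: 3, 5: 1, 2: 1}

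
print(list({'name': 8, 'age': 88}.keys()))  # ['name', 'age']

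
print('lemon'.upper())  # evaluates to LEMON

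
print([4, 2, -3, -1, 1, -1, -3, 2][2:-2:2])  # [-3, 1]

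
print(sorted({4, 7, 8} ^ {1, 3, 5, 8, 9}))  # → [1, 3, 4, 5, 7, 9]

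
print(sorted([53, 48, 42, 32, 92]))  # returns [32, 42, 48, 53, 92]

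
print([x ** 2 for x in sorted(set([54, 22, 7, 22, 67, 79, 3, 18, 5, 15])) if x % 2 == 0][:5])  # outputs [324, 484, 2916]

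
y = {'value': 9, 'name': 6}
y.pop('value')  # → 9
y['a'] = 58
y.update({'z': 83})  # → {'name': 6, 'a': 58, 'z': 83}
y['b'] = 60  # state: {'name': 6, 'a': 58, 'z': 83, 'b': 60}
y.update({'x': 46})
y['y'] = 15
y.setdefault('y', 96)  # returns 15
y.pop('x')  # 46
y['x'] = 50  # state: {'name': 6, 'a': 58, 'z': 83, 'b': 60, 'y': 15, 'x': 50}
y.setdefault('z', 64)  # 83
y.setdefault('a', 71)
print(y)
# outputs {'name': 6, 'a': 58, 'z': 83, 'b': 60, 'y': 15, 'x': 50}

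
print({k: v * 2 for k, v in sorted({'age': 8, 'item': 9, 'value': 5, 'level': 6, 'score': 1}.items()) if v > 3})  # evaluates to {'age': 16, 'item': 18, 'level': 12, 'value': 10}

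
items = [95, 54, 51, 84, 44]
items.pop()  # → 44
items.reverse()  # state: [84, 51, 54, 95]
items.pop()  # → 95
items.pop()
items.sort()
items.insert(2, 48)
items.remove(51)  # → [84, 48]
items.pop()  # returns 48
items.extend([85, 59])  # [84, 85, 59]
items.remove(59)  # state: [84, 85]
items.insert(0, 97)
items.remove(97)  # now [84, 85]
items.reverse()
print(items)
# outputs [85, 84]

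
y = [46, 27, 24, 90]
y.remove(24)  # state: [46, 27, 90]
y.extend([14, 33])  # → [46, 27, 90, 14, 33]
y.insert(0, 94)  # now [94, 46, 27, 90, 14, 33]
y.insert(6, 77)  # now [94, 46, 27, 90, 14, 33, 77]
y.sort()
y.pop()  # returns 94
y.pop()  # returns 90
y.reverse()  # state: [77, 46, 33, 27, 14]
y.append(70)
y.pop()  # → 70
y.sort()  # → [14, 27, 33, 46, 77]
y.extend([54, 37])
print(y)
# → [14, 27, 33, 46, 77, 54, 37]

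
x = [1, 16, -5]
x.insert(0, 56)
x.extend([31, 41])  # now [56, 1, 16, -5, 31, 41]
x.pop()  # 41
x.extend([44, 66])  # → [56, 1, 16, -5, 31, 44, 66]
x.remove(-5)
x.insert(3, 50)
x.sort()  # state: [1, 16, 31, 44, 50, 56, 66]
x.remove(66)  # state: [1, 16, 31, 44, 50, 56]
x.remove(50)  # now [1, 16, 31, 44, 56]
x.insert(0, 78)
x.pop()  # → 56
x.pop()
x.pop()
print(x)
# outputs [78, 1, 16]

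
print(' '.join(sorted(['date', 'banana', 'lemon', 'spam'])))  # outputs banana date lemon spam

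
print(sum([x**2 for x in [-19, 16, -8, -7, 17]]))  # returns 1019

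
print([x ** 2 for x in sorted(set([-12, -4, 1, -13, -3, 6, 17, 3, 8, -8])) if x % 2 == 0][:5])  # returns [144, 64, 16, 36, 64]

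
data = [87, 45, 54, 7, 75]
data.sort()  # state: [7, 45, 54, 75, 87]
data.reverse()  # [87, 75, 54, 45, 7]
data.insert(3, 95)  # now [87, 75, 54, 95, 45, 7]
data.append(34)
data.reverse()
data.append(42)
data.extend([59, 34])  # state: [34, 7, 45, 95, 54, 75, 87, 42, 59, 34]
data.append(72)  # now [34, 7, 45, 95, 54, 75, 87, 42, 59, 34, 72]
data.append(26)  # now [34, 7, 45, 95, 54, 75, 87, 42, 59, 34, 72, 26]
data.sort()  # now [7, 26, 34, 34, 42, 45, 54, 59, 72, 75, 87, 95]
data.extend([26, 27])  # [7, 26, 34, 34, 42, 45, 54, 59, 72, 75, 87, 95, 26, 27]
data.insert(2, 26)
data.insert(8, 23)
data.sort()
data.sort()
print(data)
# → [7, 23, 26, 26, 26, 27, 34, 34, 42, 45, 54, 59, 72, 75, 87, 95]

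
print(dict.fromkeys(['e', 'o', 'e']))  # {'e': None, 'o': None}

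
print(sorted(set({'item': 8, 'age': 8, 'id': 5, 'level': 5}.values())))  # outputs [5, 8]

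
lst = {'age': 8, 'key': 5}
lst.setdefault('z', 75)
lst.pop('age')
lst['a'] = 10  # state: {'key': 5, 'z': 75, 'a': 10}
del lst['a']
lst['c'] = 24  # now {'key': 5, 'z': 75, 'c': 24}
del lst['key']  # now {'z': 75, 'c': 24}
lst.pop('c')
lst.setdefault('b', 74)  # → 74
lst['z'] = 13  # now {'z': 13, 'b': 74}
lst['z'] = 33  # {'z': 33, 'b': 74}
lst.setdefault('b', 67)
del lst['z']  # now {'b': 74}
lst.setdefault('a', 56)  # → 56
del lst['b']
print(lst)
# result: {'a': 56}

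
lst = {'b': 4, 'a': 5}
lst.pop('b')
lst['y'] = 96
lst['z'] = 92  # {'a': 5, 'y': 96, 'z': 92}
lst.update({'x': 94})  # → {'a': 5, 'y': 96, 'z': 92, 'x': 94}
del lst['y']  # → {'a': 5, 'z': 92, 'x': 94}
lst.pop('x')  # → 94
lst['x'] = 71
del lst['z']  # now {'a': 5, 'x': 71}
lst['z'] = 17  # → {'a': 5, 'x': 71, 'z': 17}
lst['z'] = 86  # {'a': 5, 'x': 71, 'z': 86}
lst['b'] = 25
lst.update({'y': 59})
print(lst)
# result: {'a': 5, 'x': 71, 'z': 86, 'b': 25, 'y': 59}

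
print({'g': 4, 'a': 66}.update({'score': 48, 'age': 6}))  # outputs None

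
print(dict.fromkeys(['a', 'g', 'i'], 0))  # {'a': 0, 'g': 0, 'i': 0}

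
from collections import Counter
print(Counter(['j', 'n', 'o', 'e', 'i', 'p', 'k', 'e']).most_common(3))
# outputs [('e', 2), ('j', 1), ('n', 1)]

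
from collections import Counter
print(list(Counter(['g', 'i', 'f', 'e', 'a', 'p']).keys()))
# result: ['g', 'i', 'f', 'e', 'a', 'p']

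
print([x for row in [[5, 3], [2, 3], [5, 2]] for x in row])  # [5, 3, 2, 3, 5, 2]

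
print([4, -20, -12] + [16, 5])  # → [4, -20, -12, 16, 5]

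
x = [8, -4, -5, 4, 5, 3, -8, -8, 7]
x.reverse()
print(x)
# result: [7, -8, -8, 3, 5, 4, -5, -4, 8]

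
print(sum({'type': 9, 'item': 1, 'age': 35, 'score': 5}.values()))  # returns 50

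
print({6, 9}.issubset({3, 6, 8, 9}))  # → True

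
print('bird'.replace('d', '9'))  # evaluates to bir9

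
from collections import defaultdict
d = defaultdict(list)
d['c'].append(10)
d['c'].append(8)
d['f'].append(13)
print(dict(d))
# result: {'c': [10, 8], 'f': [13]}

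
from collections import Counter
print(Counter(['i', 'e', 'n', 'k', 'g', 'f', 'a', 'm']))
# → Counter({'i': 1, 'e': 1, 'n': 1, 'k': 1, 'g': 1, 'f': 1, 'a': 1, 'm': 1})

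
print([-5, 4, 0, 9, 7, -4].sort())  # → None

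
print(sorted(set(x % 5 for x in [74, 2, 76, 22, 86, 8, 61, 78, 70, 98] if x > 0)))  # [0, 1, 2, 3, 4]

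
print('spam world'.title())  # Spam World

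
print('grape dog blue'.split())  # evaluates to ['grape', 'dog', 'blue']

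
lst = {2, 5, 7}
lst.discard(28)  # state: {2, 5, 7}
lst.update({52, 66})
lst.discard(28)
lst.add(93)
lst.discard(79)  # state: {2, 5, 7, 52, 66, 93}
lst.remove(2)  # {5, 7, 52, 66, 93}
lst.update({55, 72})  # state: {5, 7, 52, 55, 66, 72, 93}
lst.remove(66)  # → {5, 7, 52, 55, 72, 93}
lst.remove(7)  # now {5, 52, 55, 72, 93}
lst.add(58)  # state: {5, 52, 55, 58, 72, 93}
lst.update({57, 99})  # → {5, 52, 55, 57, 58, 72, 93, 99}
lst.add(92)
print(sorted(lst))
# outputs [5, 52, 55, 57, 58, 72, 92, 93, 99]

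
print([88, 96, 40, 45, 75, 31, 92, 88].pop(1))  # 96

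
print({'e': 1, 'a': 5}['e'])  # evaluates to 1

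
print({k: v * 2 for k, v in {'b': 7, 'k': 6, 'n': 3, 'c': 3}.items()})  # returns {'b': 14, 'k': 12, 'n': 6, 'c': 6}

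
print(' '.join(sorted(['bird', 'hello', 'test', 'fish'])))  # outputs bird fish hello test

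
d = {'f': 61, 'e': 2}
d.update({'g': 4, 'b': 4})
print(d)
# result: {'f': 61, 'e': 2, 'g': 4, 'b': 4}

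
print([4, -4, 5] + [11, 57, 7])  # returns [4, -4, 5, 11, 57, 7]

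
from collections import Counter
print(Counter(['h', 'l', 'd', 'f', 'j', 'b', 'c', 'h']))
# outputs Counter({'h': 2, 'l': 1, 'd': 1, 'f': 1, 'j': 1, 'b': 1, 'c': 1})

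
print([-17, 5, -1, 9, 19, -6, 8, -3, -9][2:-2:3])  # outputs [-1, -6]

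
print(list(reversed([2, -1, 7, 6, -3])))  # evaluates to [-3, 6, 7, -1, 2]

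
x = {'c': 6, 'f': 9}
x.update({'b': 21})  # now {'c': 6, 'f': 9, 'b': 21}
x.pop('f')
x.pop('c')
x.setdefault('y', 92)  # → 92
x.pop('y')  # 92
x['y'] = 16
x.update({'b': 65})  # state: {'b': 65, 'y': 16}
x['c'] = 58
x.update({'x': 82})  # {'b': 65, 'y': 16, 'c': 58, 'x': 82}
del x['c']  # {'b': 65, 'y': 16, 'x': 82}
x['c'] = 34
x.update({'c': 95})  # {'b': 65, 'y': 16, 'x': 82, 'c': 95}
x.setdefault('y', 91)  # 16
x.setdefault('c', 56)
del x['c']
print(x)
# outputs {'b': 65, 'y': 16, 'x': 82}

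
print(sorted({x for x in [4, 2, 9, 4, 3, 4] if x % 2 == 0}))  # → [2, 4]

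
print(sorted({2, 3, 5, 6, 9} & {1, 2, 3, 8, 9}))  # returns [2, 3, 9]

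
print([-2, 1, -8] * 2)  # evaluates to [-2, 1, -8, -2, 1, -8]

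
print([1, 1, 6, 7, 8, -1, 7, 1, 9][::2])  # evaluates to [1, 6, 8, 7, 9]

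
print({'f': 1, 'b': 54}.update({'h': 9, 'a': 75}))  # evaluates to None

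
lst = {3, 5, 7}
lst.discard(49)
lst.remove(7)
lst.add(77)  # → {3, 5, 77}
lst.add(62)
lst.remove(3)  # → {5, 62, 77}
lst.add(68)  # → {5, 62, 68, 77}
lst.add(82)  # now {5, 62, 68, 77, 82}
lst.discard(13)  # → {5, 62, 68, 77, 82}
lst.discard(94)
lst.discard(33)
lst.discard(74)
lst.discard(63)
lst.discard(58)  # {5, 62, 68, 77, 82}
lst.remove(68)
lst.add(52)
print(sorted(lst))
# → [5, 52, 62, 77, 82]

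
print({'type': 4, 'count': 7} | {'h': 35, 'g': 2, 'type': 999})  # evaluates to {'type': 999, 'count': 7, 'h': 35, 'g': 2}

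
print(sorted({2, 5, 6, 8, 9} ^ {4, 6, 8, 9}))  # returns [2, 4, 5]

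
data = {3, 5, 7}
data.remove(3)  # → {5, 7}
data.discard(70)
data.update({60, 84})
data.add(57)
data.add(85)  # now {5, 7, 57, 60, 84, 85}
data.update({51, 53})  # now {5, 7, 51, 53, 57, 60, 84, 85}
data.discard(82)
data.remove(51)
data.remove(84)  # {5, 7, 53, 57, 60, 85}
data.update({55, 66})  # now {5, 7, 53, 55, 57, 60, 66, 85}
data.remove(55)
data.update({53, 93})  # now {5, 7, 53, 57, 60, 66, 85, 93}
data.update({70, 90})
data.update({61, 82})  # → {5, 7, 53, 57, 60, 61, 66, 70, 82, 85, 90, 93}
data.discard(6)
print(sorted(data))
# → [5, 7, 53, 57, 60, 61, 66, 70, 82, 85, 90, 93]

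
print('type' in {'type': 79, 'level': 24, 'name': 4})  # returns True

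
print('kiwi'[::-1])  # iwik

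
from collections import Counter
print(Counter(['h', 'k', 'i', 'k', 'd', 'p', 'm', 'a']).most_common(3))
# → [('k', 2), ('h', 1), ('i', 1)]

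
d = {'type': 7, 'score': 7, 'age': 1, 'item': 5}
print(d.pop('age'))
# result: 1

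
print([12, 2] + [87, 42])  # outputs [12, 2, 87, 42]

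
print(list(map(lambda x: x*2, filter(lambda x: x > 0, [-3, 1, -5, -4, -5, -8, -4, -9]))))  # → [2]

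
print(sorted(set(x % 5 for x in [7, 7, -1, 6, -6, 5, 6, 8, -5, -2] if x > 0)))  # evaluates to [0, 1, 2, 3]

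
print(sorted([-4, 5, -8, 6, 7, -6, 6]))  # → [-8, -6, -4, 5, 6, 6, 7]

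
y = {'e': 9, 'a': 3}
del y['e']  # {'a': 3}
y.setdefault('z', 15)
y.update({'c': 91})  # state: {'a': 3, 'z': 15, 'c': 91}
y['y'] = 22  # {'a': 3, 'z': 15, 'c': 91, 'y': 22}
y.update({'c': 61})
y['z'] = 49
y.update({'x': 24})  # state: {'a': 3, 'z': 49, 'c': 61, 'y': 22, 'x': 24}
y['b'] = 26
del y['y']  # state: {'a': 3, 'z': 49, 'c': 61, 'x': 24, 'b': 26}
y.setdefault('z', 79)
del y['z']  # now {'a': 3, 'c': 61, 'x': 24, 'b': 26}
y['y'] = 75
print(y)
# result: {'a': 3, 'c': 61, 'x': 24, 'b': 26, 'y': 75}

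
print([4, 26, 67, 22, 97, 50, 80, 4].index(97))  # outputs 4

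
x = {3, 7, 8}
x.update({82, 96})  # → {3, 7, 8, 82, 96}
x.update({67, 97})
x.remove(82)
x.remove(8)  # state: {3, 7, 67, 96, 97}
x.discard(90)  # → {3, 7, 67, 96, 97}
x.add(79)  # {3, 7, 67, 79, 96, 97}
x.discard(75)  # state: {3, 7, 67, 79, 96, 97}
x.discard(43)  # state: {3, 7, 67, 79, 96, 97}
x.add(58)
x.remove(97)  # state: {3, 7, 58, 67, 79, 96}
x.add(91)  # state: {3, 7, 58, 67, 79, 91, 96}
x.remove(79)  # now {3, 7, 58, 67, 91, 96}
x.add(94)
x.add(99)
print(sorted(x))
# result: [3, 7, 58, 67, 91, 94, 96, 99]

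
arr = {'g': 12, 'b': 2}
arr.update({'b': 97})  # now {'g': 12, 'b': 97}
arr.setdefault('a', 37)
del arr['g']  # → {'b': 97, 'a': 37}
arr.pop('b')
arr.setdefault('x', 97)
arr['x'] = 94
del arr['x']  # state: {'a': 37}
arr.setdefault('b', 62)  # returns 62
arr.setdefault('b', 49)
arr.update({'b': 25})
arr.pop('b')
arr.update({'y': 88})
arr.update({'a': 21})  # {'a': 21, 'y': 88}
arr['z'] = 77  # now {'a': 21, 'y': 88, 'z': 77}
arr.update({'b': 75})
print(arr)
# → {'a': 21, 'y': 88, 'z': 77, 'b': 75}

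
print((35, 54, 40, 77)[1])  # 54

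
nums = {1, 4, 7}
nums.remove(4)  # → {1, 7}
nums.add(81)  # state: {1, 7, 81}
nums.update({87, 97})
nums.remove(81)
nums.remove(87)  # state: {1, 7, 97}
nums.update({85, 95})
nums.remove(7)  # {1, 85, 95, 97}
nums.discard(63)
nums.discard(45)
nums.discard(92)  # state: {1, 85, 95, 97}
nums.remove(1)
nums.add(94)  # {85, 94, 95, 97}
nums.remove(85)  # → {94, 95, 97}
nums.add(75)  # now {75, 94, 95, 97}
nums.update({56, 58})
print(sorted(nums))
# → [56, 58, 75, 94, 95, 97]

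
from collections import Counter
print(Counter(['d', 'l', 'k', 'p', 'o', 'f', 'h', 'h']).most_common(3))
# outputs [('h', 2), ('d', 1), ('l', 1)]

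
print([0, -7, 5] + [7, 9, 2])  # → [0, -7, 5, 7, 9, 2]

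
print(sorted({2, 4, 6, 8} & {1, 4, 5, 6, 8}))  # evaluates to [4, 6, 8]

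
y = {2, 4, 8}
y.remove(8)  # {2, 4}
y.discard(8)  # {2, 4}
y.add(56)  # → {2, 4, 56}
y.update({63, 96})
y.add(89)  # {2, 4, 56, 63, 89, 96}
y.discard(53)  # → {2, 4, 56, 63, 89, 96}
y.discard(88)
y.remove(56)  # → {2, 4, 63, 89, 96}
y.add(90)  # {2, 4, 63, 89, 90, 96}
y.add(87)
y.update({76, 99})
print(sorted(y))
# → [2, 4, 63, 76, 87, 89, 90, 96, 99]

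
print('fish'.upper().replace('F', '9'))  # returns 9ISH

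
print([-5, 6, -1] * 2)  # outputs [-5, 6, -1, -5, 6, -1]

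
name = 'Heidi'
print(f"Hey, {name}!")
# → Hey, Heidi!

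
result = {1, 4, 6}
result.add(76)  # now {1, 4, 6, 76}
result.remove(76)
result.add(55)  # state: {1, 4, 6, 55}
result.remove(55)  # {1, 4, 6}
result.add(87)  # {1, 4, 6, 87}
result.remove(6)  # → {1, 4, 87}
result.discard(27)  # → {1, 4, 87}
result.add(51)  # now {1, 4, 51, 87}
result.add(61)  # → {1, 4, 51, 61, 87}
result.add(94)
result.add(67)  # {1, 4, 51, 61, 67, 87, 94}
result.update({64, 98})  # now {1, 4, 51, 61, 64, 67, 87, 94, 98}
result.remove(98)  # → {1, 4, 51, 61, 64, 67, 87, 94}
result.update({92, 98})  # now {1, 4, 51, 61, 64, 67, 87, 92, 94, 98}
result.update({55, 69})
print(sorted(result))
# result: [1, 4, 51, 55, 61, 64, 67, 69, 87, 92, 94, 98]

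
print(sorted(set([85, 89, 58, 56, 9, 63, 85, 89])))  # [9, 56, 58, 63, 85, 89]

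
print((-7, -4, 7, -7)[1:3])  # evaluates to (-4, 7)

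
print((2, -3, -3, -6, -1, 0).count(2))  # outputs 1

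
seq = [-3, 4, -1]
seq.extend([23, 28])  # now [-3, 4, -1, 23, 28]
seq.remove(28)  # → [-3, 4, -1, 23]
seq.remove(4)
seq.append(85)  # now [-3, -1, 23, 85]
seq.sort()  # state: [-3, -1, 23, 85]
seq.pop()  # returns 85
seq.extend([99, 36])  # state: [-3, -1, 23, 99, 36]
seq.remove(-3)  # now [-1, 23, 99, 36]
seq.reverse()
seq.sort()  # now [-1, 23, 36, 99]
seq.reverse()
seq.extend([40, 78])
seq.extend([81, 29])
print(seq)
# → [99, 36, 23, -1, 40, 78, 81, 29]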